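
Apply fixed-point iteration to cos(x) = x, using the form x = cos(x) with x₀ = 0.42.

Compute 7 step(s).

Equation: cos(x) = x
Fixed-point form: x = cos(x)
x₀ = 0.42

x_1 = g(0.420000) = 0.913089
x_2 = g(0.913089) = 0.611304
x_3 = g(0.611304) = 0.818900
x_4 = g(0.818900) = 0.683025
x_5 = g(0.683025) = 0.775667
x_6 = g(0.775667) = 0.713954
x_7 = g(0.713954) = 0.755779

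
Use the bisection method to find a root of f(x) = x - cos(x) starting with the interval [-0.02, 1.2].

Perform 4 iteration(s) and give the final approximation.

f(x) = x - cos(x)
Initial interval: [-0.02, 1.2]

Iteration 1:
  c_1 = (-0.020000 + 1.200000)/2 = 0.590000
  f(c_1) = f(0.590000) = -0.240941
  f(a) × f(c) ≥ 0, new interval: [0.590000, 1.200000]
Iteration 2:
  c_2 = (0.590000 + 1.200000)/2 = 0.895000
  f(c_2) = f(0.895000) = 0.269481
  f(a) × f(c) < 0, new interval: [0.590000, 0.895000]
Iteration 3:
  c_3 = (0.590000 + 0.895000)/2 = 0.742500
  f(c_3) = f(0.742500) = 0.005719
  f(a) × f(c) < 0, new interval: [0.590000, 0.742500]
Iteration 4:
  c_4 = (0.590000 + 0.742500)/2 = 0.666250
  f(c_4) = f(0.666250) = -0.119895
  f(a) × f(c) ≥ 0, new interval: [0.666250, 0.742500]

After 4 iteration(s), the approximation is c_4 = 0.666250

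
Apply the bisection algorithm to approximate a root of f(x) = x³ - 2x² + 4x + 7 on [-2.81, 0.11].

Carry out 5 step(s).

f(x) = x³ - 2x² + 4x + 7
Initial interval: [-2.81, 0.11]

Iteration 1:
  c_1 = (-2.810000 + 0.110000)/2 = -1.350000
  f(c_1) = f(-1.350000) = -4.505375
  f(a) × f(c) ≥ 0, new interval: [-1.350000, 0.110000]
Iteration 2:
  c_2 = (-1.350000 + 0.110000)/2 = -0.620000
  f(c_2) = f(-0.620000) = 3.512872
  f(a) × f(c) < 0, new interval: [-1.350000, -0.620000]
Iteration 3:
  c_3 = (-1.350000 + (-0.620000))/2 = -0.985000
  f(c_3) = f(-0.985000) = 0.163878
  f(a) × f(c) < 0, new interval: [-1.350000, -0.985000]
Iteration 4:
  c_4 = (-1.350000 + (-0.985000))/2 = -1.167500
  f(c_4) = f(-1.167500) = -1.987481
  f(a) × f(c) ≥ 0, new interval: [-1.167500, -0.985000]
Iteration 5:
  c_5 = (-1.167500 + (-0.985000))/2 = -1.076250
  f(c_5) = f(-1.076250) = -0.868264
  f(a) × f(c) ≥ 0, new interval: [-1.076250, -0.985000]

After 5 iteration(s), the approximation is c_5 = -1.076250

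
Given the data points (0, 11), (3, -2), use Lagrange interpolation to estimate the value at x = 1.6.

Lagrange interpolation formula:
P(x) = Σ yᵢ × Lᵢ(x)
where Lᵢ(x) = Π_{j≠i} (x - xⱼ)/(xᵢ - xⱼ)

L_0(1.6) = (1.6 - 3)/(0 - 3) = 0.466667
L_1(1.6) = (1.6 - 0)/(3 - 0) = 0.533333

P(1.6) = 11×L_0(1.6) + (-2)×L_1(1.6)
P(1.6) = 4.066667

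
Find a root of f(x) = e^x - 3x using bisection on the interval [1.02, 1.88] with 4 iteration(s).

f(x) = e^x - 3x
Initial interval: [1.02, 1.88]

Iteration 1:
  c_1 = (1.020000 + 1.880000)/2 = 1.450000
  f(c_1) = f(1.450000) = -0.086885
  f(a) × f(c) ≥ 0, new interval: [1.450000, 1.880000]
Iteration 2:
  c_2 = (1.450000 + 1.880000)/2 = 1.665000
  f(c_2) = f(1.665000) = 0.290673
  f(a) × f(c) < 0, new interval: [1.450000, 1.665000]
Iteration 3:
  c_3 = (1.450000 + 1.665000)/2 = 1.557500
  f(c_3) = f(1.557500) = 0.074439
  f(a) × f(c) < 0, new interval: [1.450000, 1.557500]
Iteration 4:
  c_4 = (1.450000 + 1.557500)/2 = 1.503750
  f(c_4) = f(1.503750) = -0.012723
  f(a) × f(c) ≥ 0, new interval: [1.503750, 1.557500]

After 4 iteration(s), the approximation is c_4 = 1.503750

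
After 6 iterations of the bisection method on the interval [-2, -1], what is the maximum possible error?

Bisection error bound: |error| ≤ (b-a)/2^n
|error| ≤ (-1 - (-2))/2^6 = 1/2^6
|error| ≤ 0.0156250000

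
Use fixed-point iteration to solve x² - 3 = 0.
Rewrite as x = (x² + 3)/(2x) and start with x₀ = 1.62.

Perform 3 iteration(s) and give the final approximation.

Equation: x² - 3 = 0
Fixed-point form: x = (x² + 3)/(2x)
x₀ = 1.62

x_1 = g(1.620000) = 1.735926
x_2 = g(1.735926) = 1.732055
x_3 = g(1.732055) = 1.732051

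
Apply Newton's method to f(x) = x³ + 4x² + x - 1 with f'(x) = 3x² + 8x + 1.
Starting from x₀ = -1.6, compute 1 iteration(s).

f(x) = x³ + 4x² + x - 1
f'(x) = 3x² + 8x + 1
x₀ = -1.6

Newton-Raphson formula: x_{n+1} = x_n - f(x_n)/f'(x_n)

Iteration 1:
  f(-1.600000) = 3.544000
  f'(-1.600000) = -4.120000
  x_1 = -1.600000 - 3.544000/(-4.120000) = -0.739806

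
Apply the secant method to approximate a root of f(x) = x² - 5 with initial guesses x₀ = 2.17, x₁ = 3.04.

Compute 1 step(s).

f(x) = x² - 5
x₀ = 2.17, x₁ = 3.04

Secant formula: x_{n+1} = x_n - f(x_n)(x_n - x_{n-1})/(f(x_n) - f(x_{n-1}))

Iteration 1:
  f(2.170000) = -0.291100
  f(3.040000) = 4.241600
  x_2 = 3.040000 - 4.241600×(3.040000 - 2.170000)/(4.241600 - (-0.291100))
       = 2.225873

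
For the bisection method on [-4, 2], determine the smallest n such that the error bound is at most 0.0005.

We need (b-a)/2^n ≤ 0.0005
(2 - (-4))/2^n ≤ 0.0005
6/2^n ≤ 0.0005
2^n ≥ 12000
n ≥ log₂(12000) = 13.55
n ≥ 14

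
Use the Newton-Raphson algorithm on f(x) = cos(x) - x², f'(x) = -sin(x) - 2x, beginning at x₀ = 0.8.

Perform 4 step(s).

f(x) = cos(x) - x²
f'(x) = -sin(x) - 2x
x₀ = 0.8

Newton-Raphson formula: x_{n+1} = x_n - f(x_n)/f'(x_n)

Iteration 1:
  f(0.800000) = 0.056707
  f'(0.800000) = -2.317356
  x_1 = 0.800000 - 0.056707/(-2.317356) = 0.824470
Iteration 2:
  f(0.824470) = -0.000806
  f'(0.824470) = -2.383129
  x_2 = 0.824470 - (-0.000806)/(-2.383129) = 0.824132
Iteration 3:
  f(0.824132) = 0.000000
  f'(0.824132) = -2.382224
  x_3 = 0.824132 - 0.000000/(-2.382224) = 0.824132
Iteration 4:
  f(0.824132) = 0.000000
  f'(0.824132) = -2.382223
  x_4 = 0.824132 - 0.000000/(-2.382223) = 0.824132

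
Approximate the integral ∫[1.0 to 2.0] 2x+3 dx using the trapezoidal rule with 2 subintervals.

f(x) = 2x+3
a = 1.0, b = 2.0, n = 2
h = (b - a)/n = 0.500000

Trapezoidal rule: (h/2)[f(x₀) + 2f(x₁) + 2f(x₂) + ... + f(xₙ)]

x_0 = 1.0000, f(x_0) = 5.000000, coefficient = 1
x_1 = 1.5000, f(x_1) = 6.000000, coefficient = 2
x_2 = 2.0000, f(x_2) = 7.000000, coefficient = 1

I ≈ (0.500000/2) × 24.000000 = 6.000000
Exact value: 6.000000
Error: 0.000000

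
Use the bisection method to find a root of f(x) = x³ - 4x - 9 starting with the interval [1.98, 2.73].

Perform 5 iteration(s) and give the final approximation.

f(x) = x³ - 4x - 9
Initial interval: [1.98, 2.73]

Iteration 1:
  c_1 = (1.980000 + 2.730000)/2 = 2.355000
  f(c_1) = f(2.355000) = -5.359111
  f(a) × f(c) ≥ 0, new interval: [2.355000, 2.730000]
Iteration 2:
  c_2 = (2.355000 + 2.730000)/2 = 2.542500
  f(c_2) = f(2.542500) = -2.734501
  f(a) × f(c) ≥ 0, new interval: [2.542500, 2.730000]
Iteration 3:
  c_3 = (2.542500 + 2.730000)/2 = 2.636250
  f(c_3) = f(2.636250) = -1.223553
  f(a) × f(c) ≥ 0, new interval: [2.636250, 2.730000]
Iteration 4:
  c_4 = (2.636250 + 2.730000)/2 = 2.683125
  f(c_4) = f(2.683125) = -0.416254
  f(a) × f(c) ≥ 0, new interval: [2.683125, 2.730000]
Iteration 5:
  c_5 = (2.683125 + 2.730000)/2 = 2.706562
  f(c_5) = f(2.706562) = 0.000621
  f(a) × f(c) < 0, new interval: [2.683125, 2.706562]

After 5 iteration(s), the approximation is c_5 = 2.706562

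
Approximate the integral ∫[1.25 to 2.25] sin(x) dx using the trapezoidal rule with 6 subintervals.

f(x) = sin(x)
a = 1.25, b = 2.25, n = 6
h = (b - a)/n = 0.166667

Trapezoidal rule: (h/2)[f(x₀) + 2f(x₁) + 2f(x₂) + ... + f(xₙ)]

x_0 = 1.2500, f(x_0) = 0.948985, coefficient = 1
x_1 = 1.4167, f(x_1) = 0.988146, coefficient = 2
x_2 = 1.5833, f(x_2) = 0.999921, coefficient = 2
x_3 = 1.7500, f(x_3) = 0.983986, coefficient = 2
x_4 = 1.9167, f(x_4) = 0.940781, coefficient = 2
x_5 = 2.0833, f(x_5) = 0.871503, coefficient = 2
x_6 = 2.2500, f(x_6) = 0.778073, coefficient = 1

I ≈ (0.166667/2) × 11.295731 = 0.941311
Exact value: 0.943496
Error: 0.002185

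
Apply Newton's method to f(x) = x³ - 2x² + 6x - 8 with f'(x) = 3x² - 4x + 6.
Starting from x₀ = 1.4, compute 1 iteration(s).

f(x) = x³ - 2x² + 6x - 8
f'(x) = 3x² - 4x + 6
x₀ = 1.4

Newton-Raphson formula: x_{n+1} = x_n - f(x_n)/f'(x_n)

Iteration 1:
  f(1.400000) = -0.776000
  f'(1.400000) = 6.280000
  x_1 = 1.400000 - (-0.776000)/6.280000 = 1.523567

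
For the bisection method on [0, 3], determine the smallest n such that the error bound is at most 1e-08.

We need (b-a)/2^n ≤ 1e-08
(3 - 0)/2^n ≤ 1e-08
3/2^n ≤ 1e-08
2^n ≥ 300000000
n ≥ log₂(300000000) = 28.16
n ≥ 29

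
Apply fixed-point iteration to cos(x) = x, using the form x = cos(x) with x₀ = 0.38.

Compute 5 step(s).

Equation: cos(x) = x
Fixed-point form: x = cos(x)
x₀ = 0.38

x_1 = g(0.380000) = 0.928665
x_2 = g(0.928665) = 0.598904
x_3 = g(0.598904) = 0.825954
x_4 = g(0.825954) = 0.677856
x_5 = g(0.677856) = 0.778919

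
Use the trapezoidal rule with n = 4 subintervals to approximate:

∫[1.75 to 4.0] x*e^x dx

f(x) = x*e^x
a = 1.75, b = 4.0, n = 4
h = (b - a)/n = 0.562500

Trapezoidal rule: (h/2)[f(x₀) + 2f(x₁) + 2f(x₂) + ... + f(xₙ)]

x_0 = 1.7500, f(x_0) = 10.070555, coefficient = 1
x_1 = 2.3125, f(x_1) = 23.355423, coefficient = 2
x_2 = 2.8750, f(x_2) = 50.960594, coefficient = 2
x_3 = 3.4375, f(x_3) = 106.937491, coefficient = 2
x_4 = 4.0000, f(x_4) = 218.392600, coefficient = 1

I ≈ (0.562500/2) × 590.970170 = 166.210360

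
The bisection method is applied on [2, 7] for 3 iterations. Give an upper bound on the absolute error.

Bisection error bound: |error| ≤ (b-a)/2^n
|error| ≤ (7 - 2)/2^3 = 5/2^3
|error| ≤ 0.6250000000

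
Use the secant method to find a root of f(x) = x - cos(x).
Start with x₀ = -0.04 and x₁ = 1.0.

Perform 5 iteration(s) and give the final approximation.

f(x) = x - cos(x)
x₀ = -0.04, x₁ = 1.0

Secant formula: x_{n+1} = x_n - f(x_n)(x_n - x_{n-1})/(f(x_n) - f(x_{n-1}))

Iteration 1:
  f(-0.040000) = -1.039200
  f(1.000000) = 0.459698
  x_2 = 1.000000 - 0.459698×(1.000000 - (-0.040000))/(0.459698 - (-1.039200))
       = 0.681042
Iteration 2:
  f(1.000000) = 0.459698
  f(0.681042) = -0.095875
  x_3 = 0.681042 - (-0.095875)×(0.681042 - 1.000000)/(-0.095875 - 0.459698)
       = 0.736085
Iteration 3:
  f(0.681042) = -0.095875
  f(0.736085) = -0.005019
  x_4 = 0.736085 - (-0.005019)×(0.736085 - 0.681042)/(-0.005019 - (-0.095875))
       = 0.739125
Iteration 4:
  f(0.736085) = -0.005019
  f(0.739125) = 0.000066
  x_5 = 0.739125 - 0.000066×(0.739125 - 0.736085)/(0.000066 - (-0.005019))
       = 0.739085
Iteration 5:
  f(0.739125) = 0.000066
  f(0.739085) = 0.000000
  x_6 = 0.739085 - 0.000000×(0.739085 - 0.739125)/(0.000000 - 0.000066)
       = 0.739085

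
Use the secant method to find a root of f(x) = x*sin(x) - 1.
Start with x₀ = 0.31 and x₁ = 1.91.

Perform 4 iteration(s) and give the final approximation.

f(x) = x*sin(x) - 1
x₀ = 0.31, x₁ = 1.91

Secant formula: x_{n+1} = x_n - f(x_n)(x_n - x_{n-1})/(f(x_n) - f(x_{n-1}))

Iteration 1:
  f(0.310000) = -0.905432
  f(1.910000) = 0.801168
  x_2 = 1.910000 - 0.801168×(1.910000 - 0.310000)/(0.801168 - (-0.905432))
       = 1.158876
Iteration 2:
  f(1.910000) = 0.801168
  f(1.158876) = 0.061940
  x_3 = 1.158876 - 0.061940×(1.158876 - 1.910000)/(0.061940 - 0.801168)
       = 1.095939
Iteration 3:
  f(1.158876) = 0.061940
  f(1.095939) = -0.025318
  x_4 = 1.095939 - (-0.025318)×(1.095939 - 1.158876)/(-0.025318 - 0.061940)
       = 1.114200
Iteration 4:
  f(1.095939) = -0.025318
  f(1.114200) = 0.000060
  x_5 = 1.114200 - 0.000060×(1.114200 - 1.095939)/(0.000060 - (-0.025318))
       = 1.114157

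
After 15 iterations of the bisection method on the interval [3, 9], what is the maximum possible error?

Bisection error bound: |error| ≤ (b-a)/2^n
|error| ≤ (9 - 3)/2^15 = 6/2^15
|error| ≤ 0.0001831055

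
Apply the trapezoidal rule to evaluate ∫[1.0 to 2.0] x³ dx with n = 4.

f(x) = x³
a = 1.0, b = 2.0, n = 4
h = (b - a)/n = 0.250000

Trapezoidal rule: (h/2)[f(x₀) + 2f(x₁) + 2f(x₂) + ... + f(xₙ)]

x_0 = 1.0000, f(x_0) = 1.000000, coefficient = 1
x_1 = 1.2500, f(x_1) = 1.953125, coefficient = 2
x_2 = 1.5000, f(x_2) = 3.375000, coefficient = 2
x_3 = 1.7500, f(x_3) = 5.359375, coefficient = 2
x_4 = 2.0000, f(x_4) = 8.000000, coefficient = 1

I ≈ (0.250000/2) × 30.375000 = 3.796875
Exact value: 3.750000
Error: 0.046875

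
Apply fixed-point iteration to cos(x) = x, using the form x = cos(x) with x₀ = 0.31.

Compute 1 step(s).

Equation: cos(x) = x
Fixed-point form: x = cos(x)
x₀ = 0.31

x_1 = g(0.310000) = 0.952334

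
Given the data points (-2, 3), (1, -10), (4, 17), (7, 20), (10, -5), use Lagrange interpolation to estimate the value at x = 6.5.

Lagrange interpolation formula:
P(x) = Σ yᵢ × Lᵢ(x)
where Lᵢ(x) = Π_{j≠i} (x - xⱼ)/(xᵢ - xⱼ)

L_0(6.5) = (6.5 - 1)/(-2 - 1) × (6.5 - 4)/(-2 - 4) × (6.5 - 7)/(-2 - 7) × (6.5 - 10)/(-2 - 10) = 0.012378
L_1(6.5) = (6.5 - (-2))/(1 - (-2)) × (6.5 - 4)/(1 - 4) × (6.5 - 7)/(1 - 7) × (6.5 - 10)/(1 - 10) = -0.076517
L_2(6.5) = (6.5 - (-2))/(4 - (-2)) × (6.5 - 1)/(4 - 1) × (6.5 - 7)/(4 - 7) × (6.5 - 10)/(4 - 10) = 0.252508
L_3(6.5) = (6.5 - (-2))/(7 - (-2)) × (6.5 - 1)/(7 - 1) × (6.5 - 4)/(7 - 4) × (6.5 - 10)/(7 - 10) = 0.841692
L_4(6.5) = (6.5 - (-2))/(10 - (-2)) × (6.5 - 1)/(10 - 1) × (6.5 - 4)/(10 - 4) × (6.5 - 7)/(10 - 7) = -0.030060

P(6.5) = 3×L_0(6.5) + (-10)×L_1(6.5) + 17×L_2(6.5) + 20×L_3(6.5) + (-5)×L_4(6.5)
P(6.5) = 22.079090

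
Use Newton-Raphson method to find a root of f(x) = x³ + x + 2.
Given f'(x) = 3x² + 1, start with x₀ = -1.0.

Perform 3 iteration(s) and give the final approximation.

f(x) = x³ + x + 2
f'(x) = 3x² + 1
x₀ = -1.0

Newton-Raphson formula: x_{n+1} = x_n - f(x_n)/f'(x_n)

Iteration 1:
  f(-1.000000) = 0.000000
  f'(-1.000000) = 4.000000
  x_1 = -1.000000 - 0.000000/4.000000 = -1.000000
Iteration 2:
  f(-1.000000) = 0.000000
  f'(-1.000000) = 4.000000
  x_2 = -1.000000 - 0.000000/4.000000 = -1.000000
Iteration 3:
  f(-1.000000) = 0.000000
  f'(-1.000000) = 4.000000
  x_3 = -1.000000 - 0.000000/4.000000 = -1.000000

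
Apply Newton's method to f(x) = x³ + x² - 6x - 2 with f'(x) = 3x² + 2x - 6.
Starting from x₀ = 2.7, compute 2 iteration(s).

f(x) = x³ + x² - 6x - 2
f'(x) = 3x² + 2x - 6
x₀ = 2.7

Newton-Raphson formula: x_{n+1} = x_n - f(x_n)/f'(x_n)

Iteration 1:
  f(2.700000) = 8.773000
  f'(2.700000) = 21.270000
  x_1 = 2.700000 - 8.773000/21.270000 = 2.287541
Iteration 2:
  f(2.287541) = 1.477945
  f'(2.287541) = 14.273616
  x_2 = 2.287541 - 1.477945/14.273616 = 2.183997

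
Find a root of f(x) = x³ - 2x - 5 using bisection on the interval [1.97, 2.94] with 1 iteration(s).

f(x) = x³ - 2x - 5
Initial interval: [1.97, 2.94]

Iteration 1:
  c_1 = (1.970000 + 2.940000)/2 = 2.455000
  f(c_1) = f(2.455000) = 4.886346
  f(a) × f(c) < 0, new interval: [1.970000, 2.455000]

After 1 iteration(s), the approximation is c_1 = 2.455000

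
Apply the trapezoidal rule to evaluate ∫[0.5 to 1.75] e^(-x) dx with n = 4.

f(x) = e^(-x)
a = 0.5, b = 1.75, n = 4
h = (b - a)/n = 0.312500

Trapezoidal rule: (h/2)[f(x₀) + 2f(x₁) + 2f(x₂) + ... + f(xₙ)]

x_0 = 0.5000, f(x_0) = 0.606531, coefficient = 1
x_1 = 0.8125, f(x_1) = 0.443747, coefficient = 2
x_2 = 1.1250, f(x_2) = 0.324652, coefficient = 2
x_3 = 1.4375, f(x_3) = 0.237521, coefficient = 2
x_4 = 1.7500, f(x_4) = 0.173774, coefficient = 1

I ≈ (0.312500/2) × 2.792146 = 0.436273
Exact value: 0.432757
Error: 0.003516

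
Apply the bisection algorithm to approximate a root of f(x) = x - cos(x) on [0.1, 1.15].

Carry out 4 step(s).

f(x) = x - cos(x)
Initial interval: [0.1, 1.15]

Iteration 1:
  c_1 = (0.100000 + 1.150000)/2 = 0.625000
  f(c_1) = f(0.625000) = -0.185963
  f(a) × f(c) ≥ 0, new interval: [0.625000, 1.150000]
Iteration 2:
  c_2 = (0.625000 + 1.150000)/2 = 0.887500
  f(c_2) = f(0.887500) = 0.256147
  f(a) × f(c) < 0, new interval: [0.625000, 0.887500]
Iteration 3:
  c_3 = (0.625000 + 0.887500)/2 = 0.756250
  f(c_3) = f(0.756250) = 0.028836
  f(a) × f(c) < 0, new interval: [0.625000, 0.756250]
Iteration 4:
  c_4 = (0.625000 + 0.756250)/2 = 0.690625
  f(c_4) = f(0.690625) = -0.080223
  f(a) × f(c) ≥ 0, new interval: [0.690625, 0.756250]

After 4 iteration(s), the approximation is c_4 = 0.690625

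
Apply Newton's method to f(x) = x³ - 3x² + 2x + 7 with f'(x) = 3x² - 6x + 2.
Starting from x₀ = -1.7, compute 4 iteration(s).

f(x) = x³ - 3x² + 2x + 7
f'(x) = 3x² - 6x + 2
x₀ = -1.7

Newton-Raphson formula: x_{n+1} = x_n - f(x_n)/f'(x_n)

Iteration 1:
  f(-1.700000) = -9.983000
  f'(-1.700000) = 20.870000
  x_1 = -1.700000 - (-9.983000)/20.870000 = -1.221658
Iteration 2:
  f(-1.221658) = -1.743921
  f'(-1.221658) = 13.807291
  x_2 = -1.221658 - (-1.743921)/13.807291 = -1.095354
Iteration 3:
  f(-1.095354) = -0.104310
  f'(-1.095354) = 12.171520
  x_3 = -1.095354 - (-0.104310)/12.171520 = -1.086784
Iteration 4:
  f(-1.086784) = -0.000461
  f'(-1.086784) = 12.063997
  x_4 = -1.086784 - (-0.000461)/12.063997 = -1.086745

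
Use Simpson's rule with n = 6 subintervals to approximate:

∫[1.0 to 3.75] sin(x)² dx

f(x) = sin(x)²
a = 1.0, b = 3.75, n = 6
h = (b - a)/n = 0.458333

Simpson's rule: (h/3)[f(x₀) + 4f(x₁) + 2f(x₂) + ... + f(xₙ)]

x_0 = 1.0000, f(x_0) = 0.708073, coefficient = 1
x_1 = 1.4583, f(x_1) = 0.987405, coefficient = 4
x_2 = 1.9167, f(x_2) = 0.885068, coefficient = 2
x_3 = 2.3750, f(x_3) = 0.481199, coefficient = 4
x_4 = 2.8333, f(x_4) = 0.092052, coefficient = 2
x_5 = 3.2917, f(x_5) = 0.022354, coefficient = 4
x_6 = 3.7500, f(x_6) = 0.326682, coefficient = 1

I ≈ (0.458333/3) × 8.952828 = 1.367793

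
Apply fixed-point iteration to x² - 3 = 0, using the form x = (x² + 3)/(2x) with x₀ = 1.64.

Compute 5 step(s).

Equation: x² - 3 = 0
Fixed-point form: x = (x² + 3)/(2x)
x₀ = 1.64

x_1 = g(1.640000) = 1.734634
x_2 = g(1.734634) = 1.732053
x_3 = g(1.732053) = 1.732051
x_4 = g(1.732051) = 1.732051
x_5 = g(1.732051) = 1.732051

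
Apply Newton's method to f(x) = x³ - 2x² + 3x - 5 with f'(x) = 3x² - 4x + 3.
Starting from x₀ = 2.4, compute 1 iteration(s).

f(x) = x³ - 2x² + 3x - 5
f'(x) = 3x² - 4x + 3
x₀ = 2.4

Newton-Raphson formula: x_{n+1} = x_n - f(x_n)/f'(x_n)

Iteration 1:
  f(2.400000) = 4.504000
  f'(2.400000) = 10.680000
  x_1 = 2.400000 - 4.504000/10.680000 = 1.978277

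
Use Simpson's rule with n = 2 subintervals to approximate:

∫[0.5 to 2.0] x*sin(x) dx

f(x) = x*sin(x)
a = 0.5, b = 2.0, n = 2
h = (b - a)/n = 0.750000

Simpson's rule: (h/3)[f(x₀) + 4f(x₁) + 2f(x₂) + ... + f(xₙ)]

x_0 = 0.5000, f(x_0) = 0.239713, coefficient = 1
x_1 = 1.2500, f(x_1) = 1.186231, coefficient = 4
x_2 = 2.0000, f(x_2) = 1.818595, coefficient = 1

I ≈ (0.750000/3) × 6.803231 = 1.700808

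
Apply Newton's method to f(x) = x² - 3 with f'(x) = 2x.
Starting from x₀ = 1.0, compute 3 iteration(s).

f(x) = x² - 3
f'(x) = 2x
x₀ = 1.0

Newton-Raphson formula: x_{n+1} = x_n - f(x_n)/f'(x_n)

Iteration 1:
  f(1.000000) = -2.000000
  f'(1.000000) = 2.000000
  x_1 = 1.000000 - (-2.000000)/2.000000 = 2.000000
Iteration 2:
  f(2.000000) = 1.000000
  f'(2.000000) = 4.000000
  x_2 = 2.000000 - 1.000000/4.000000 = 1.750000
Iteration 3:
  f(1.750000) = 0.062500
  f'(1.750000) = 3.500000
  x_3 = 1.750000 - 0.062500/3.500000 = 1.732143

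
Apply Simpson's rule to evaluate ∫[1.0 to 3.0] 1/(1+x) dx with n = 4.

f(x) = 1/(1+x)
a = 1.0, b = 3.0, n = 4
h = (b - a)/n = 0.500000

Simpson's rule: (h/3)[f(x₀) + 4f(x₁) + 2f(x₂) + ... + f(xₙ)]

x_0 = 1.0000, f(x_0) = 0.500000, coefficient = 1
x_1 = 1.5000, f(x_1) = 0.400000, coefficient = 4
x_2 = 2.0000, f(x_2) = 0.333333, coefficient = 2
x_3 = 2.5000, f(x_3) = 0.285714, coefficient = 4
x_4 = 3.0000, f(x_4) = 0.250000, coefficient = 1

I ≈ (0.500000/3) × 4.159524 = 0.693254
Exact value: 0.693147
Error: 0.000107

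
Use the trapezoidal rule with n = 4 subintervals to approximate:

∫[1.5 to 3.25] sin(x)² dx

f(x) = sin(x)²
a = 1.5, b = 3.25, n = 4
h = (b - a)/n = 0.437500

Trapezoidal rule: (h/2)[f(x₀) + 2f(x₁) + 2f(x₂) + ... + f(xₙ)]

x_0 = 1.5000, f(x_0) = 0.994996, coefficient = 1
x_1 = 1.9375, f(x_1) = 0.871449, coefficient = 2
x_2 = 2.3750, f(x_2) = 0.481199, coefficient = 2
x_3 = 2.8125, f(x_3) = 0.104448, coefficient = 2
x_4 = 3.2500, f(x_4) = 0.011706, coefficient = 1

I ≈ (0.437500/2) × 3.920895 = 0.857696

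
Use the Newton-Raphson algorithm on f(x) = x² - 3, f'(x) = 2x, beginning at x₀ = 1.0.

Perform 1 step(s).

f(x) = x² - 3
f'(x) = 2x
x₀ = 1.0

Newton-Raphson formula: x_{n+1} = x_n - f(x_n)/f'(x_n)

Iteration 1:
  f(1.000000) = -2.000000
  f'(1.000000) = 2.000000
  x_1 = 1.000000 - (-2.000000)/2.000000 = 2.000000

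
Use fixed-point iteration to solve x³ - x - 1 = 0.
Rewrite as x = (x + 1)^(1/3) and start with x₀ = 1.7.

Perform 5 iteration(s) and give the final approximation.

Equation: x³ - x - 1 = 0
Fixed-point form: x = (x + 1)^(1/3)
x₀ = 1.7

x_1 = g(1.700000) = 1.392477
x_2 = g(1.392477) = 1.337465
x_3 = g(1.337465) = 1.327135
x_4 = g(1.327135) = 1.325177
x_5 = g(1.325177) = 1.324805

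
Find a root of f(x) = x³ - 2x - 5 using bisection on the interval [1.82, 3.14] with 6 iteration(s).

f(x) = x³ - 2x - 5
Initial interval: [1.82, 3.14]

Iteration 1:
  c_1 = (1.820000 + 3.140000)/2 = 2.480000
  f(c_1) = f(2.480000) = 5.292992
  f(a) × f(c) < 0, new interval: [1.820000, 2.480000]
Iteration 2:
  c_2 = (1.820000 + 2.480000)/2 = 2.150000
  f(c_2) = f(2.150000) = 0.638375
  f(a) × f(c) < 0, new interval: [1.820000, 2.150000]
Iteration 3:
  c_3 = (1.820000 + 2.150000)/2 = 1.985000
  f(c_3) = f(1.985000) = -1.148653
  f(a) × f(c) ≥ 0, new interval: [1.985000, 2.150000]
Iteration 4:
  c_4 = (1.985000 + 2.150000)/2 = 2.067500
  f(c_4) = f(2.067500) = -0.297355
  f(a) × f(c) ≥ 0, new interval: [2.067500, 2.150000]
Iteration 5:
  c_5 = (2.067500 + 2.150000)/2 = 2.108750
  f(c_5) = f(2.108750) = 0.159746
  f(a) × f(c) < 0, new interval: [2.067500, 2.108750]
Iteration 6:
  c_6 = (2.067500 + 2.108750)/2 = 2.088125
  f(c_6) = f(2.088125) = -0.071470
  f(a) × f(c) ≥ 0, new interval: [2.088125, 2.108750]

After 6 iteration(s), the approximation is c_6 = 2.088125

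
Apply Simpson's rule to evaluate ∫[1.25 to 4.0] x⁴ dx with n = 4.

f(x) = x⁴
a = 1.25, b = 4.0, n = 4
h = (b - a)/n = 0.687500

Simpson's rule: (h/3)[f(x₀) + 4f(x₁) + 2f(x₂) + ... + f(xₙ)]

x_0 = 1.2500, f(x_0) = 2.441406, coefficient = 1
x_1 = 1.9375, f(x_1) = 14.091812, coefficient = 4
x_2 = 2.6250, f(x_2) = 47.480713, coefficient = 2
x_3 = 3.3125, f(x_3) = 120.399185, coefficient = 4
x_4 = 4.0000, f(x_4) = 256.000000, coefficient = 1

I ≈ (0.687500/3) × 891.366821 = 204.271563
Exact value: 204.189648
Error: 0.081915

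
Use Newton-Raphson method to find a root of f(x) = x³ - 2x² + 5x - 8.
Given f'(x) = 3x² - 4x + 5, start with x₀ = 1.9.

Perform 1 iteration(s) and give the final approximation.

f(x) = x³ - 2x² + 5x - 8
f'(x) = 3x² - 4x + 5
x₀ = 1.9

Newton-Raphson formula: x_{n+1} = x_n - f(x_n)/f'(x_n)

Iteration 1:
  f(1.900000) = 1.139000
  f'(1.900000) = 8.230000
  x_1 = 1.900000 - 1.139000/8.230000 = 1.761604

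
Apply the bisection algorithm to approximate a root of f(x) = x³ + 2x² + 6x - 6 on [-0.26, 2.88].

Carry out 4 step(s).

f(x) = x³ + 2x² + 6x - 6
Initial interval: [-0.26, 2.88]

Iteration 1:
  c_1 = (-0.260000 + 2.880000)/2 = 1.310000
  f(c_1) = f(1.310000) = 7.540291
  f(a) × f(c) < 0, new interval: [-0.260000, 1.310000]
Iteration 2:
  c_2 = (-0.260000 + 1.310000)/2 = 0.525000
  f(c_2) = f(0.525000) = -2.154047
  f(a) × f(c) ≥ 0, new interval: [0.525000, 1.310000]
Iteration 3:
  c_3 = (0.525000 + 1.310000)/2 = 0.917500
  f(c_3) = f(0.917500) = 1.960970
  f(a) × f(c) < 0, new interval: [0.525000, 0.917500]
Iteration 4:
  c_4 = (0.525000 + 0.917500)/2 = 0.721250
  f(c_4) = f(0.721250) = -0.256901
  f(a) × f(c) ≥ 0, new interval: [0.721250, 0.917500]

After 4 iteration(s), the approximation is c_4 = 0.721250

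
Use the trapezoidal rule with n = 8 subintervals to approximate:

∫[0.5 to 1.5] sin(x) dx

f(x) = sin(x)
a = 0.5, b = 1.5, n = 8
h = (b - a)/n = 0.125000

Trapezoidal rule: (h/2)[f(x₀) + 2f(x₁) + 2f(x₂) + ... + f(xₙ)]

x_0 = 0.5000, f(x_0) = 0.479426, coefficient = 1
x_1 = 0.6250, f(x_1) = 0.585097, coefficient = 2
x_2 = 0.7500, f(x_2) = 0.681639, coefficient = 2
x_3 = 0.8750, f(x_3) = 0.767544, coefficient = 2
x_4 = 1.0000, f(x_4) = 0.841471, coefficient = 2
x_5 = 1.1250, f(x_5) = 0.902268, coefficient = 2
x_6 = 1.2500, f(x_6) = 0.948985, coefficient = 2
x_7 = 1.3750, f(x_7) = 0.980893, coefficient = 2
x_8 = 1.5000, f(x_8) = 0.997495, coefficient = 1

I ≈ (0.125000/2) × 12.892712 = 0.805795
Exact value: 0.806845
Error: 0.001051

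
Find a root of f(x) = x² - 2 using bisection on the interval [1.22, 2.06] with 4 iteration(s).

f(x) = x² - 2
Initial interval: [1.22, 2.06]

Iteration 1:
  c_1 = (1.220000 + 2.060000)/2 = 1.640000
  f(c_1) = f(1.640000) = 0.689600
  f(a) × f(c) < 0, new interval: [1.220000, 1.640000]
Iteration 2:
  c_2 = (1.220000 + 1.640000)/2 = 1.430000
  f(c_2) = f(1.430000) = 0.044900
  f(a) × f(c) < 0, new interval: [1.220000, 1.430000]
Iteration 3:
  c_3 = (1.220000 + 1.430000)/2 = 1.325000
  f(c_3) = f(1.325000) = -0.244375
  f(a) × f(c) ≥ 0, new interval: [1.325000, 1.430000]
Iteration 4:
  c_4 = (1.325000 + 1.430000)/2 = 1.377500
  f(c_4) = f(1.377500) = -0.102494
  f(a) × f(c) ≥ 0, new interval: [1.377500, 1.430000]

After 4 iteration(s), the approximation is c_4 = 1.377500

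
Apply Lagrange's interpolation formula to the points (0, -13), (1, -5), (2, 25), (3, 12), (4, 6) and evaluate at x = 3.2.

Lagrange interpolation formula:
P(x) = Σ yᵢ × Lᵢ(x)
where Lᵢ(x) = Π_{j≠i} (x - xⱼ)/(xᵢ - xⱼ)

L_0(3.2) = (3.2 - 1)/(0 - 1) × (3.2 - 2)/(0 - 2) × (3.2 - 3)/(0 - 3) × (3.2 - 4)/(0 - 4) = -0.017600
L_1(3.2) = (3.2 - 0)/(1 - 0) × (3.2 - 2)/(1 - 2) × (3.2 - 3)/(1 - 3) × (3.2 - 4)/(1 - 4) = 0.102400
L_2(3.2) = (3.2 - 0)/(2 - 0) × (3.2 - 1)/(2 - 1) × (3.2 - 3)/(2 - 3) × (3.2 - 4)/(2 - 4) = -0.281600
L_3(3.2) = (3.2 - 0)/(3 - 0) × (3.2 - 1)/(3 - 1) × (3.2 - 2)/(3 - 2) × (3.2 - 4)/(3 - 4) = 1.126400
L_4(3.2) = (3.2 - 0)/(4 - 0) × (3.2 - 1)/(4 - 1) × (3.2 - 2)/(4 - 2) × (3.2 - 3)/(4 - 3) = 0.070400

P(3.2) = (-13)×L_0(3.2) + (-5)×L_1(3.2) + 25×L_2(3.2) + 12×L_3(3.2) + 6×L_4(3.2)
P(3.2) = 6.616000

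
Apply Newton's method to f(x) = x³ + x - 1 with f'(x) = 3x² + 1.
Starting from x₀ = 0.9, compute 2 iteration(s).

f(x) = x³ + x - 1
f'(x) = 3x² + 1
x₀ = 0.9

Newton-Raphson formula: x_{n+1} = x_n - f(x_n)/f'(x_n)

Iteration 1:
  f(0.900000) = 0.629000
  f'(0.900000) = 3.430000
  x_1 = 0.900000 - 0.629000/3.430000 = 0.716618
Iteration 2:
  f(0.716618) = 0.084631
  f'(0.716618) = 2.540624
  x_2 = 0.716618 - 0.084631/2.540624 = 0.683307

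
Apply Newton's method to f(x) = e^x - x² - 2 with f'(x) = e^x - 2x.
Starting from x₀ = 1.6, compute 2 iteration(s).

f(x) = e^x - x² - 2
f'(x) = e^x - 2x
x₀ = 1.6

Newton-Raphson formula: x_{n+1} = x_n - f(x_n)/f'(x_n)

Iteration 1:
  f(1.600000) = 0.393032
  f'(1.600000) = 1.753032
  x_1 = 1.600000 - 0.393032/1.753032 = 1.375799
Iteration 2:
  f(1.375799) = 0.065415
  f'(1.375799) = 1.206639
  x_2 = 1.375799 - 0.065415/1.206639 = 1.321586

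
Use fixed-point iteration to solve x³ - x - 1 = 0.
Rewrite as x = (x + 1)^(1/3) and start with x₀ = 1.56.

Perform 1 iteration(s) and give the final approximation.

Equation: x³ - x - 1 = 0
Fixed-point form: x = (x + 1)^(1/3)
x₀ = 1.56

x_1 = g(1.560000) = 1.367981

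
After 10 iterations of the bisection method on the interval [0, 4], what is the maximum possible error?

Bisection error bound: |error| ≤ (b-a)/2^n
|error| ≤ (4 - 0)/2^10 = 4/2^10
|error| ≤ 0.0039062500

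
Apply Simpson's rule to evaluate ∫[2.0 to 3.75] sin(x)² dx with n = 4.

f(x) = sin(x)²
a = 2.0, b = 3.75, n = 4
h = (b - a)/n = 0.437500

Simpson's rule: (h/3)[f(x₀) + 4f(x₁) + 2f(x₂) + ... + f(xₙ)]

x_0 = 2.0000, f(x_0) = 0.826822, coefficient = 1
x_1 = 2.4375, f(x_1) = 0.419052, coefficient = 4
x_2 = 2.8750, f(x_2) = 0.069404, coefficient = 2
x_3 = 3.3125, f(x_3) = 0.028926, coefficient = 4
x_4 = 3.7500, f(x_4) = 0.326682, coefficient = 1

I ≈ (0.437500/3) × 3.084225 = 0.449783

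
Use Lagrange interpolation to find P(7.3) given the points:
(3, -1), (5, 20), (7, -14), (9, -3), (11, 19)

Lagrange interpolation formula:
P(x) = Σ yᵢ × Lᵢ(x)
where Lᵢ(x) = Π_{j≠i} (x - xⱼ)/(xᵢ - xⱼ)

L_0(7.3) = (7.3 - 5)/(3 - 5) × (7.3 - 7)/(3 - 7) × (7.3 - 9)/(3 - 9) × (7.3 - 11)/(3 - 11) = 0.011302
L_1(7.3) = (7.3 - 3)/(5 - 3) × (7.3 - 7)/(5 - 7) × (7.3 - 9)/(5 - 9) × (7.3 - 11)/(5 - 11) = -0.084522
L_2(7.3) = (7.3 - 3)/(7 - 3) × (7.3 - 5)/(7 - 5) × (7.3 - 9)/(7 - 9) × (7.3 - 11)/(7 - 11) = 0.972002
L_3(7.3) = (7.3 - 3)/(9 - 3) × (7.3 - 5)/(9 - 5) × (7.3 - 7)/(9 - 7) × (7.3 - 11)/(9 - 11) = 0.114353
L_4(7.3) = (7.3 - 3)/(11 - 3) × (7.3 - 5)/(11 - 5) × (7.3 - 7)/(11 - 7) × (7.3 - 9)/(11 - 9) = -0.013135

P(7.3) = (-1)×L_0(7.3) + 20×L_1(7.3) + (-14)×L_2(7.3) + (-3)×L_3(7.3) + 19×L_4(7.3)
P(7.3) = -15.902389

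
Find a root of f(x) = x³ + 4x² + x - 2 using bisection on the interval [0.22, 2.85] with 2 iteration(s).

f(x) = x³ + 4x² + x - 2
Initial interval: [0.22, 2.85]

Iteration 1:
  c_1 = (0.220000 + 2.850000)/2 = 1.535000
  f(c_1) = f(1.535000) = 12.576705
  f(a) × f(c) < 0, new interval: [0.220000, 1.535000]
Iteration 2:
  c_2 = (0.220000 + 1.535000)/2 = 0.877500
  f(c_2) = f(0.877500) = 2.633205
  f(a) × f(c) < 0, new interval: [0.220000, 0.877500]

After 2 iteration(s), the approximation is c_2 = 0.877500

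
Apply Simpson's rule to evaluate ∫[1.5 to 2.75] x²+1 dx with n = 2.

f(x) = x²+1
a = 1.5, b = 2.75, n = 2
h = (b - a)/n = 0.625000

Simpson's rule: (h/3)[f(x₀) + 4f(x₁) + 2f(x₂) + ... + f(xₙ)]

x_0 = 1.5000, f(x_0) = 3.250000, coefficient = 1
x_1 = 2.1250, f(x_1) = 5.515625, coefficient = 4
x_2 = 2.7500, f(x_2) = 8.562500, coefficient = 1

I ≈ (0.625000/3) × 33.875000 = 7.057292
Exact value: 7.057292
Error: 0.000000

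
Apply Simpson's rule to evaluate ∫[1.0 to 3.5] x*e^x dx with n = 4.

f(x) = x*e^x
a = 1.0, b = 3.5, n = 4
h = (b - a)/n = 0.625000

Simpson's rule: (h/3)[f(x₀) + 4f(x₁) + 2f(x₂) + ... + f(xₙ)]

x_0 = 1.0000, f(x_0) = 2.718282, coefficient = 1
x_1 = 1.6250, f(x_1) = 8.252431, coefficient = 4
x_2 = 2.2500, f(x_2) = 21.347406, coefficient = 2
x_3 = 2.8750, f(x_3) = 50.960594, coefficient = 4
x_4 = 3.5000, f(x_4) = 115.904082, coefficient = 1

I ≈ (0.625000/3) × 398.169276 = 82.951933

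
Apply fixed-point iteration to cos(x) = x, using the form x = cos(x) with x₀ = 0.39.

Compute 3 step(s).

Equation: cos(x) = x
Fixed-point form: x = cos(x)
x₀ = 0.39

x_1 = g(0.390000) = 0.924909
x_2 = g(0.924909) = 0.601907
x_3 = g(0.601907) = 0.824257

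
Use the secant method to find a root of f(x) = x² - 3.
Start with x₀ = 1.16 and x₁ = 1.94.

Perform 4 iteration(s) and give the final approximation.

f(x) = x² - 3
x₀ = 1.16, x₁ = 1.94

Secant formula: x_{n+1} = x_n - f(x_n)(x_n - x_{n-1})/(f(x_n) - f(x_{n-1}))

Iteration 1:
  f(1.160000) = -1.654400
  f(1.940000) = 0.763600
  x_2 = 1.940000 - 0.763600×(1.940000 - 1.160000)/(0.763600 - (-1.654400))
       = 1.693677
Iteration 2:
  f(1.940000) = 0.763600
  f(1.693677) = -0.131457
  x_3 = 1.693677 - (-0.131457)×(1.693677 - 1.940000)/(-0.131457 - 0.763600)
       = 1.729855
Iteration 3:
  f(1.693677) = -0.131457
  f(1.729855) = -0.007602
  x_4 = 1.729855 - (-0.007602)×(1.729855 - 1.693677)/(-0.007602 - (-0.131457))
       = 1.732075
Iteration 4:
  f(1.729855) = -0.007602
  f(1.732075) = 0.000085
  x_5 = 1.732075 - 0.000085×(1.732075 - 1.729855)/(0.000085 - (-0.007602))
       = 1.732051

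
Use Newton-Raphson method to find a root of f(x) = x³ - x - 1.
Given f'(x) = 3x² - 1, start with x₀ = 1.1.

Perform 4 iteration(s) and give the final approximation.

f(x) = x³ - x - 1
f'(x) = 3x² - 1
x₀ = 1.1

Newton-Raphson formula: x_{n+1} = x_n - f(x_n)/f'(x_n)

Iteration 1:
  f(1.100000) = -0.769000
  f'(1.100000) = 2.630000
  x_1 = 1.100000 - (-0.769000)/2.630000 = 1.392395
Iteration 2:
  f(1.392395) = 0.307132
  f'(1.392395) = 4.816295
  x_2 = 1.392395 - 0.307132/4.816295 = 1.328626
Iteration 3:
  f(1.328626) = 0.016727
  f'(1.328626) = 4.295742
  x_3 = 1.328626 - 0.016727/4.295742 = 1.324732
Iteration 4:
  f(1.324732) = 0.000060
  f'(1.324732) = 4.264746
  x_4 = 1.324732 - 0.000060/4.264746 = 1.324718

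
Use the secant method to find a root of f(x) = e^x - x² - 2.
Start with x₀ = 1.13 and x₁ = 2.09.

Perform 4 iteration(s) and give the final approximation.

f(x) = e^x - x² - 2
x₀ = 1.13, x₁ = 2.09

Secant formula: x_{n+1} = x_n - f(x_n)(x_n - x_{n-1})/(f(x_n) - f(x_{n-1}))

Iteration 1:
  f(1.130000) = -0.181243
  f(2.090000) = 1.716815
  x_2 = 2.090000 - 1.716815×(2.090000 - 1.130000)/(1.716815 - (-0.181243))
       = 1.221669
Iteration 2:
  f(2.090000) = 1.716815
  f(1.221669) = -0.099629
  x_3 = 1.221669 - (-0.099629)×(1.221669 - 2.090000)/(-0.099629 - 1.716815)
       = 1.269296
Iteration 3:
  f(1.221669) = -0.099629
  f(1.269296) = -0.052766
  x_4 = 1.269296 - (-0.052766)×(1.269296 - 1.221669)/(-0.052766 - (-0.099629))
       = 1.322921
Iteration 4:
  f(1.269296) = -0.052766
  f(1.322921) = 0.004252
  x_5 = 1.322921 - 0.004252×(1.322921 - 1.269296)/(0.004252 - (-0.052766))
       = 1.318922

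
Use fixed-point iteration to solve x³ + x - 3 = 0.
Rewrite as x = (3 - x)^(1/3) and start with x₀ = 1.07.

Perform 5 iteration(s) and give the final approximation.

Equation: x³ + x - 3 = 0
Fixed-point form: x = (3 - x)^(1/3)
x₀ = 1.07

x_1 = g(1.070000) = 1.245047
x_2 = g(1.245047) = 1.206207
x_3 = g(1.206207) = 1.215041
x_4 = g(1.215041) = 1.213043
x_5 = g(1.213043) = 1.213495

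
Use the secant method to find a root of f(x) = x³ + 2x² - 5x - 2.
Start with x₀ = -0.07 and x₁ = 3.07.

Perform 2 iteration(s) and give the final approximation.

f(x) = x³ + 2x² - 5x - 2
x₀ = -0.07, x₁ = 3.07

Secant formula: x_{n+1} = x_n - f(x_n)(x_n - x_{n-1})/(f(x_n) - f(x_{n-1}))

Iteration 1:
  f(-0.070000) = -1.640543
  f(3.070000) = 30.434243
  x_2 = 3.070000 - 30.434243×(3.070000 - (-0.070000))/(30.434243 - (-1.640543))
       = 0.090603
Iteration 2:
  f(3.070000) = 30.434243
  f(0.090603) = -2.435853
  x_3 = 0.090603 - (-2.435853)×(0.090603 - 3.070000)/(-2.435853 - 30.434243)
       = 0.311392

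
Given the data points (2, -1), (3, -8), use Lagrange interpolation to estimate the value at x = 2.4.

Lagrange interpolation formula:
P(x) = Σ yᵢ × Lᵢ(x)
where Lᵢ(x) = Π_{j≠i} (x - xⱼ)/(xᵢ - xⱼ)

L_0(2.4) = (2.4 - 3)/(2 - 3) = 0.600000
L_1(2.4) = (2.4 - 2)/(3 - 2) = 0.400000

P(2.4) = (-1)×L_0(2.4) + (-8)×L_1(2.4)
P(2.4) = -3.800000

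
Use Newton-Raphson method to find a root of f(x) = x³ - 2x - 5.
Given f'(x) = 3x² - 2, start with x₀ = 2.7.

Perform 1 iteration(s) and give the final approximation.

f(x) = x³ - 2x - 5
f'(x) = 3x² - 2
x₀ = 2.7

Newton-Raphson formula: x_{n+1} = x_n - f(x_n)/f'(x_n)

Iteration 1:
  f(2.700000) = 9.283000
  f'(2.700000) = 19.870000
  x_1 = 2.700000 - 9.283000/19.870000 = 2.232813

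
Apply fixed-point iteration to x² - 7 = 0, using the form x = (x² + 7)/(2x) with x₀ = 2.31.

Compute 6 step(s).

Equation: x² - 7 = 0
Fixed-point form: x = (x² + 7)/(2x)
x₀ = 2.31

x_1 = g(2.310000) = 2.670152
x_2 = g(2.670152) = 2.645863
x_3 = g(2.645863) = 2.645751
x_4 = g(2.645751) = 2.645751
x_5 = g(2.645751) = 2.645751
x_6 = g(2.645751) = 2.645751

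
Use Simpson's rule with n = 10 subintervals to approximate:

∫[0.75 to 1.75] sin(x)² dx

f(x) = sin(x)²
a = 0.75, b = 1.75, n = 10
h = (b - a)/n = 0.100000

Simpson's rule: (h/3)[f(x₀) + 4f(x₁) + 2f(x₂) + ... + f(xₙ)]

x_0 = 0.7500, f(x_0) = 0.464631, coefficient = 1
x_1 = 0.8500, f(x_1) = 0.564422, coefficient = 4
x_2 = 0.9500, f(x_2) = 0.661645, coefficient = 2
x_3 = 1.0500, f(x_3) = 0.752423, coefficient = 4
x_4 = 1.1500, f(x_4) = 0.833138, coefficient = 2
x_5 = 1.2500, f(x_5) = 0.900572, coefficient = 4
x_6 = 1.3500, f(x_6) = 0.952036, coefficient = 2
x_7 = 1.4500, f(x_7) = 0.985479, coefficient = 4
x_8 = 1.5500, f(x_8) = 0.999568, coefficient = 2
x_9 = 1.6500, f(x_9) = 0.993740, coefficient = 4
x_10 = 1.7500, f(x_10) = 0.968228, coefficient = 1

I ≈ (0.100000/3) × 25.112177 = 0.837073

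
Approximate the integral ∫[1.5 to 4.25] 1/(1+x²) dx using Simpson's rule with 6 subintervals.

f(x) = 1/(1+x²)
a = 1.5, b = 4.25, n = 6
h = (b - a)/n = 0.458333

Simpson's rule: (h/3)[f(x₀) + 4f(x₁) + 2f(x₂) + ... + f(xₙ)]

x_0 = 1.5000, f(x_0) = 0.307692, coefficient = 1
x_1 = 1.9583, f(x_1) = 0.206822, coefficient = 4
x_2 = 2.4167, f(x_2) = 0.146193, coefficient = 2
x_3 = 2.8750, f(x_3) = 0.107926, coefficient = 4
x_4 = 3.3333, f(x_4) = 0.082569, coefficient = 2
x_5 = 3.7917, f(x_5) = 0.065033, coefficient = 4
x_6 = 4.2500, f(x_6) = 0.052459, coefficient = 1

I ≈ (0.458333/3) × 2.336800 = 0.357011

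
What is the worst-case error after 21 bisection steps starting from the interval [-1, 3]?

Bisection error bound: |error| ≤ (b-a)/2^n
|error| ≤ (3 - (-1))/2^21 = 4/2^21
|error| ≤ 0.0000019073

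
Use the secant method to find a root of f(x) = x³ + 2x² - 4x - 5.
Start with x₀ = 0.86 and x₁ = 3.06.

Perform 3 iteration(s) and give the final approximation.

f(x) = x³ + 2x² - 4x - 5
x₀ = 0.86, x₁ = 3.06

Secant formula: x_{n+1} = x_n - f(x_n)(x_n - x_{n-1})/(f(x_n) - f(x_{n-1}))

Iteration 1:
  f(0.860000) = -6.324744
  f(3.060000) = 30.139816
  x_2 = 3.060000 - 30.139816×(3.060000 - 0.860000)/(30.139816 - (-6.324744))
       = 1.241588
Iteration 2:
  f(3.060000) = 30.139816
  f(1.241588) = -4.969312
  x_3 = 1.241588 - (-4.969312)×(1.241588 - 3.060000)/(-4.969312 - 30.139816)
       = 1.498964
Iteration 3:
  f(1.241588) = -4.969312
  f(1.498964) = -3.134056
  x_4 = 1.498964 - (-3.134056)×(1.498964 - 1.241588)/(-3.134056 - (-4.969312))
       = 1.938484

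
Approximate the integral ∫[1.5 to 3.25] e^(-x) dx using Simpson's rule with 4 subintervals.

f(x) = e^(-x)
a = 1.5, b = 3.25, n = 4
h = (b - a)/n = 0.437500

Simpson's rule: (h/3)[f(x₀) + 4f(x₁) + 2f(x₂) + ... + f(xₙ)]

x_0 = 1.5000, f(x_0) = 0.223130, coefficient = 1
x_1 = 1.9375, f(x_1) = 0.144064, coefficient = 4
x_2 = 2.3750, f(x_2) = 0.093014, coefficient = 2
x_3 = 2.8125, f(x_3) = 0.060055, coefficient = 4
x_4 = 3.2500, f(x_4) = 0.038774, coefficient = 1

I ≈ (0.437500/3) × 1.264407 = 0.184393
Exact value: 0.184356
Error: 0.000037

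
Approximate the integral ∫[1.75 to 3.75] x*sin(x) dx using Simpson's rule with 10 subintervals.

f(x) = x*sin(x)
a = 1.75, b = 3.75, n = 10
h = (b - a)/n = 0.200000

Simpson's rule: (h/3)[f(x₀) + 4f(x₁) + 2f(x₂) + ... + f(xₙ)]

x_0 = 1.7500, f(x_0) = 1.721975, coefficient = 1
x_1 = 1.9500, f(x_1) = 1.811471, coefficient = 4
x_2 = 2.1500, f(x_2) = 1.799332, coefficient = 2
x_3 = 2.3500, f(x_3) = 1.671962, coefficient = 4
x_4 = 2.5500, f(x_4) = 1.422093, coefficient = 2
x_5 = 2.7500, f(x_5) = 1.049568, coefficient = 4
x_6 = 2.9500, f(x_6) = 0.561747, coefficient = 2
x_7 = 3.1500, f(x_7) = -0.026483, coefficient = 4
x_8 = 3.3500, f(x_8) = -0.693122, coefficient = 2
x_9 = 3.5500, f(x_9) = -1.409876, coefficient = 4
x_10 = 3.7500, f(x_10) = -2.143355, coefficient = 1

I ≈ (0.200000/3) × 18.145294 = 1.209686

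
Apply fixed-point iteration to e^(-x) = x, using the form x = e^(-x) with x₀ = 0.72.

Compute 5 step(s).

Equation: e^(-x) = x
Fixed-point form: x = e^(-x)
x₀ = 0.72

x_1 = g(0.720000) = 0.486752
x_2 = g(0.486752) = 0.614619
x_3 = g(0.614619) = 0.540847
x_4 = g(0.540847) = 0.582255
x_5 = g(0.582255) = 0.558637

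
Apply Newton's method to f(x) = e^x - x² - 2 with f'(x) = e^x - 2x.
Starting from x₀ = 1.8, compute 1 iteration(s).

f(x) = e^x - x² - 2
f'(x) = e^x - 2x
x₀ = 1.8

Newton-Raphson formula: x_{n+1} = x_n - f(x_n)/f'(x_n)

Iteration 1:
  f(1.800000) = 0.809647
  f'(1.800000) = 2.449647
  x_1 = 1.800000 - 0.809647/2.449647 = 1.469484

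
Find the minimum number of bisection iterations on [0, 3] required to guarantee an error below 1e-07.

We need (b-a)/2^n ≤ 1e-07
(3 - 0)/2^n ≤ 1e-07
3/2^n ≤ 1e-07
2^n ≥ 30000000
n ≥ log₂(30000000) = 24.84
n ≥ 25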